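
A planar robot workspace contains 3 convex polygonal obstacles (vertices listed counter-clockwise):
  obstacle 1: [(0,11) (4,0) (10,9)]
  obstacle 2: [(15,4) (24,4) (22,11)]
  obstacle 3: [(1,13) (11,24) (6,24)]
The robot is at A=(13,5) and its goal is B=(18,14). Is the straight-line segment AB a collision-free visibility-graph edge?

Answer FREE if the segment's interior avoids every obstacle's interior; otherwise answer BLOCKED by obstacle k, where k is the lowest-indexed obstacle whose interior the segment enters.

Obstacle 1 [(0,11) (4,0) (10,9)]:
  edge (0,11)–(4,0): clear
  edge (4,0)–(10,9): clear
  edge (10,9)–(0,11): clear
  midpoint (31/2,19/2) outside
  → clear
Obstacle 2 [(15,4) (24,4) (22,11)]:
  edge (15,4)–(24,4): clear
  edge (24,4)–(22,11): clear
  edge (22,11)–(15,4): clear
  midpoint (31/2,19/2) outside
  → clear
Obstacle 3 [(1,13) (11,24) (6,24)]:
  edge (1,13)–(11,24): clear
  edge (11,24)–(6,24): clear
  edge (6,24)–(1,13): clear
  midpoint (31/2,19/2) outside
  → clear

FREE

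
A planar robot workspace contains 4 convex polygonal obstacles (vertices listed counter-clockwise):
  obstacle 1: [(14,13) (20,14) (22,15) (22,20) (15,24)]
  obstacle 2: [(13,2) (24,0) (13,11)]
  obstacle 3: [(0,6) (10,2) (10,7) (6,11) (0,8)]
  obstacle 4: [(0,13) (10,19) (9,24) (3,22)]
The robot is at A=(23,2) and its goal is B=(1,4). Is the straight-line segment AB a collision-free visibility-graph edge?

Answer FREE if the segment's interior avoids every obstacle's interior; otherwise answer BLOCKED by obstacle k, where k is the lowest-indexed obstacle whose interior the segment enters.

BLOCKED by obstacle 2

Obstacle 1 [(14,13) (20,14) (22,15) (22,20) (15,24)]:
  edge (14,13)–(20,14): clear
  edge (20,14)–(22,15): clear
  edge (22,15)–(22,20): clear
  edge (22,20)–(15,24): clear
  edge (15,24)–(14,13): clear
  midpoint (12,3) outside
  → clear
Obstacle 2 [(13,2) (24,0) (13,11)]:
  edge (13,2)–(24,0): clear
  edge (24,0)–(13,11): crosses AB
  edge (13,11)–(13,2): crosses AB
  → BLOCKED
Obstacle 3 [(0,6) (10,2) (10,7) (6,11) (0,8)]:
  edge (0,6)–(10,2): crosses AB
  edge (10,2)–(10,7): crosses AB
  edge (10,7)–(6,11): clear
  edge (6,11)–(0,8): clear
  edge (0,8)–(0,6): clear
  → BLOCKED
Obstacle 4 [(0,13) (10,19) (9,24) (3,22)]:
  edge (0,13)–(10,19): clear
  edge (10,19)–(9,24): clear
  edge (9,24)–(3,22): clear
  edge (3,22)–(0,13): clear
  midpoint (12,3) outside
  → clear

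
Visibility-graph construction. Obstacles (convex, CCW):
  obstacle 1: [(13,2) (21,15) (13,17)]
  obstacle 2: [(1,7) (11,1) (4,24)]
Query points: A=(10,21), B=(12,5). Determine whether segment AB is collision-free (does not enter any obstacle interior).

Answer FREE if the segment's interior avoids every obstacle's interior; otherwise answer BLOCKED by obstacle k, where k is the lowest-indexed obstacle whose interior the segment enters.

Obstacle 1 [(13,2) (21,15) (13,17)]:
  edge (13,2)–(21,15): clear
  edge (21,15)–(13,17): clear
  edge (13,17)–(13,2): clear
  midpoint (11,13) outside
  → clear
Obstacle 2 [(1,7) (11,1) (4,24)]:
  edge (1,7)–(11,1): clear
  edge (11,1)–(4,24): clear
  edge (4,24)–(1,7): clear
  midpoint (11,13) outside
  → clear

FREE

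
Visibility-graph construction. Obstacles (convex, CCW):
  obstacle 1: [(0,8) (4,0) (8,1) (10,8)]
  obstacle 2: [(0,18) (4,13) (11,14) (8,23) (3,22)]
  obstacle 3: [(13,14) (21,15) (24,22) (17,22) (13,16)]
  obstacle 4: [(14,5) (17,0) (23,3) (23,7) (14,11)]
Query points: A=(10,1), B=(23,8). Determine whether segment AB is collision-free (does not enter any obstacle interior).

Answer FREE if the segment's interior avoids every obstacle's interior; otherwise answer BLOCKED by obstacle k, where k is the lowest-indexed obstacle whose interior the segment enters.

BLOCKED by obstacle 4

Obstacle 1 [(0,8) (4,0) (8,1) (10,8)]:
  edge (0,8)–(4,0): clear
  edge (4,0)–(8,1): clear
  edge (8,1)–(10,8): clear
  edge (10,8)–(0,8): clear
  midpoint (33/2,9/2) outside
  → clear
Obstacle 2 [(0,18) (4,13) (11,14) (8,23) (3,22)]:
  edge (0,18)–(4,13): clear
  edge (4,13)–(11,14): clear
  edge (11,14)–(8,23): clear
  edge (8,23)–(3,22): clear
  edge (3,22)–(0,18): clear
  midpoint (33/2,9/2) outside
  → clear
Obstacle 3 [(13,14) (21,15) (24,22) (17,22) (13,16)]:
  edge (13,14)–(21,15): clear
  edge (21,15)–(24,22): clear
  edge (24,22)–(17,22): clear
  edge (17,22)–(13,16): clear
  edge (13,16)–(13,14): clear
  midpoint (33/2,9/2) outside
  → clear
Obstacle 4 [(14,5) (17,0) (23,3) (23,7) (14,11)]:
  edge (14,5)–(17,0): crosses AB
  edge (17,0)–(23,3): clear
  edge (23,3)–(23,7): clear
  edge (23,7)–(14,11): crosses AB
  edge (14,11)–(14,5): clear
  → BLOCKED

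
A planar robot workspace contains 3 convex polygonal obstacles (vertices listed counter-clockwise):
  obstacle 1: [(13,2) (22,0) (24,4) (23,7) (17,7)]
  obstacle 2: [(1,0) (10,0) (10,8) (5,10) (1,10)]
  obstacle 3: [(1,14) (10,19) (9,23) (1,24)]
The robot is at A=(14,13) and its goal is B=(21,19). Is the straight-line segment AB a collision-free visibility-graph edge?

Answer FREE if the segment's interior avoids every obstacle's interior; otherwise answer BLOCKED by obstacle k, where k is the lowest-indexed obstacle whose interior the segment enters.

Obstacle 1 [(13,2) (22,0) (24,4) (23,7) (17,7)]:
  edge (13,2)–(22,0): clear
  edge (22,0)–(24,4): clear
  edge (24,4)–(23,7): clear
  edge (23,7)–(17,7): clear
  edge (17,7)–(13,2): clear
  midpoint (35/2,16) outside
  → clear
Obstacle 2 [(1,0) (10,0) (10,8) (5,10) (1,10)]:
  edge (1,0)–(10,0): clear
  edge (10,0)–(10,8): clear
  edge (10,8)–(5,10): clear
  edge (5,10)–(1,10): clear
  edge (1,10)–(1,0): clear
  midpoint (35/2,16) outside
  → clear
Obstacle 3 [(1,14) (10,19) (9,23) (1,24)]:
  edge (1,14)–(10,19): clear
  edge (10,19)–(9,23): clear
  edge (9,23)–(1,24): clear
  edge (1,24)–(1,14): clear
  midpoint (35/2,16) outside
  → clear

FREE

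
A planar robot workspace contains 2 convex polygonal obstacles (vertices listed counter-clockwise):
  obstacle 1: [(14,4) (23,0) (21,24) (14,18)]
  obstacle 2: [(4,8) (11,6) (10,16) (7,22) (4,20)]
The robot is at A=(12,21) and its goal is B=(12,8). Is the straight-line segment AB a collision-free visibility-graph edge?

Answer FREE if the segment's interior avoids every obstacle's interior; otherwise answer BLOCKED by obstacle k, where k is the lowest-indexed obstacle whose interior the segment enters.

Obstacle 1 [(14,4) (23,0) (21,24) (14,18)]:
  edge (14,4)–(23,0): clear
  edge (23,0)–(21,24): clear
  edge (21,24)–(14,18): clear
  edge (14,18)–(14,4): clear
  midpoint (12,29/2) outside
  → clear
Obstacle 2 [(4,8) (11,6) (10,16) (7,22) (4,20)]:
  edge (4,8)–(11,6): clear
  edge (11,6)–(10,16): clear
  edge (10,16)–(7,22): clear
  edge (7,22)–(4,20): clear
  edge (4,20)–(4,8): clear
  midpoint (12,29/2) outside
  → clear

FREE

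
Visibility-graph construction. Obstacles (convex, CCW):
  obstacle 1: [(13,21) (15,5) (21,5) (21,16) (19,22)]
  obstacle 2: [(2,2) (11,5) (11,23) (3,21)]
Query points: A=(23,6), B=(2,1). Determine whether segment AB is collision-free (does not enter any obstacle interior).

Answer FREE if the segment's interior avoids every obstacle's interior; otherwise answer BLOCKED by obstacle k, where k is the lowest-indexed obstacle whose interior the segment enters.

Obstacle 1 [(13,21) (15,5) (21,5) (21,16) (19,22)]:
  edge (13,21)–(15,5): clear
  edge (15,5)–(21,5): crosses AB
  edge (21,5)–(21,16): crosses AB
  edge (21,16)–(19,22): clear
  edge (19,22)–(13,21): clear
  → BLOCKED
Obstacle 2 [(2,2) (11,5) (11,23) (3,21)]:
  edge (2,2)–(11,5): clear
  edge (11,5)–(11,23): clear
  edge (11,23)–(3,21): clear
  edge (3,21)–(2,2): clear
  midpoint (25/2,7/2) outside
  → clear

BLOCKED by obstacle 1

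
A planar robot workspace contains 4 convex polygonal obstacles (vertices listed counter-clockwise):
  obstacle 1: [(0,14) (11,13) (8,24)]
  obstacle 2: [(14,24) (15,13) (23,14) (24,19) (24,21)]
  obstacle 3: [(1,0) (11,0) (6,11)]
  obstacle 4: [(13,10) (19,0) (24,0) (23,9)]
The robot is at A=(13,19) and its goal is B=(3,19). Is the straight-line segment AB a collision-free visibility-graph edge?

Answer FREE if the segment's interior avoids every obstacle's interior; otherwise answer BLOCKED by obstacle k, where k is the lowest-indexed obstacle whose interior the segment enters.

Obstacle 1 [(0,14) (11,13) (8,24)]:
  edge (0,14)–(11,13): clear
  edge (11,13)–(8,24): crosses AB
  edge (8,24)–(0,14): crosses AB
  → BLOCKED
Obstacle 2 [(14,24) (15,13) (23,14) (24,19) (24,21)]:
  edge (14,24)–(15,13): clear
  edge (15,13)–(23,14): clear
  edge (23,14)–(24,19): clear
  edge (24,19)–(24,21): clear
  edge (24,21)–(14,24): clear
  midpoint (8,19) outside
  → clear
Obstacle 3 [(1,0) (11,0) (6,11)]:
  edge (1,0)–(11,0): clear
  edge (11,0)–(6,11): clear
  edge (6,11)–(1,0): clear
  midpoint (8,19) outside
  → clear
Obstacle 4 [(13,10) (19,0) (24,0) (23,9)]:
  edge (13,10)–(19,0): clear
  edge (19,0)–(24,0): clear
  edge (24,0)–(23,9): clear
  edge (23,9)–(13,10): clear
  midpoint (8,19) outside
  → clear

BLOCKED by obstacle 1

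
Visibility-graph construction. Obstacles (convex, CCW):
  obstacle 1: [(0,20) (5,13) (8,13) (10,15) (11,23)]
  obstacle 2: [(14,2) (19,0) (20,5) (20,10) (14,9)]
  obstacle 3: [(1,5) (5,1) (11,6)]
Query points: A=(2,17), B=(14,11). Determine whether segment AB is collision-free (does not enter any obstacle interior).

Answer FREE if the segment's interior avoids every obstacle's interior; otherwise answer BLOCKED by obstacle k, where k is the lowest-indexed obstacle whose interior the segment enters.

BLOCKED by obstacle 1

Obstacle 1 [(0,20) (5,13) (8,13) (10,15) (11,23)]:
  edge (0,20)–(5,13): crosses AB
  edge (5,13)–(8,13): clear
  edge (8,13)–(10,15): crosses AB
  edge (10,15)–(11,23): clear
  edge (11,23)–(0,20): clear
  → BLOCKED
Obstacle 2 [(14,2) (19,0) (20,5) (20,10) (14,9)]:
  edge (14,2)–(19,0): clear
  edge (19,0)–(20,5): clear
  edge (20,5)–(20,10): clear
  edge (20,10)–(14,9): clear
  edge (14,9)–(14,2): clear
  midpoint (8,14) outside
  → clear
Obstacle 3 [(1,5) (5,1) (11,6)]:
  edge (1,5)–(5,1): clear
  edge (5,1)–(11,6): clear
  edge (11,6)–(1,5): clear
  midpoint (8,14) outside
  → clear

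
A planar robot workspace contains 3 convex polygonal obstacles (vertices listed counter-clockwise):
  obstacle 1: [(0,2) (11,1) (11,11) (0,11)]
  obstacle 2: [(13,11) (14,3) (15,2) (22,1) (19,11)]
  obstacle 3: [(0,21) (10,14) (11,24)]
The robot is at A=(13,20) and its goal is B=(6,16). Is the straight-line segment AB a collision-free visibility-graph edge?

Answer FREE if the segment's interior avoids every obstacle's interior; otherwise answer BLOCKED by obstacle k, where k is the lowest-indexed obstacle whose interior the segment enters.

Obstacle 1 [(0,2) (11,1) (11,11) (0,11)]:
  edge (0,2)–(11,1): clear
  edge (11,1)–(11,11): clear
  edge (11,11)–(0,11): clear
  edge (0,11)–(0,2): clear
  midpoint (19/2,18) outside
  → clear
Obstacle 2 [(13,11) (14,3) (15,2) (22,1) (19,11)]:
  edge (13,11)–(14,3): clear
  edge (14,3)–(15,2): clear
  edge (15,2)–(22,1): clear
  edge (22,1)–(19,11): clear
  edge (19,11)–(13,11): clear
  midpoint (19/2,18) outside
  → clear
Obstacle 3 [(0,21) (10,14) (11,24)]:
  edge (0,21)–(10,14): crosses AB
  edge (10,14)–(11,24): crosses AB
  edge (11,24)–(0,21): clear
  → BLOCKED

BLOCKED by obstacle 3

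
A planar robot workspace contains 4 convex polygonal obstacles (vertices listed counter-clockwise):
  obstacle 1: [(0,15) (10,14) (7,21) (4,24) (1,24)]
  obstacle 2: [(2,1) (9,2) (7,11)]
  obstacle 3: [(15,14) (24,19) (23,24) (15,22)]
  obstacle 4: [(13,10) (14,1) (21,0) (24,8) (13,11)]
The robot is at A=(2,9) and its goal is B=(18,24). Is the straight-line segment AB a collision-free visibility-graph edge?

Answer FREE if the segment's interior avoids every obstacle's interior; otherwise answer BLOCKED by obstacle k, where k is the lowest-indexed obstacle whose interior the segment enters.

Obstacle 1 [(0,15) (10,14) (7,21) (4,24) (1,24)]:
  edge (0,15)–(10,14): crosses AB
  edge (10,14)–(7,21): crosses AB
  edge (7,21)–(4,24): clear
  edge (4,24)–(1,24): clear
  edge (1,24)–(0,15): clear
  → BLOCKED
Obstacle 2 [(2,1) (9,2) (7,11)]:
  edge (2,1)–(9,2): clear
  edge (9,2)–(7,11): clear
  edge (7,11)–(2,1): clear
  midpoint (10,33/2) outside
  → clear
Obstacle 3 [(15,14) (24,19) (23,24) (15,22)]:
  edge (15,14)–(24,19): clear
  edge (24,19)–(23,24): clear
  edge (23,24)–(15,22): crosses AB
  edge (15,22)–(15,14): crosses AB
  → BLOCKED
Obstacle 4 [(13,10) (14,1) (21,0) (24,8) (13,11)]:
  edge (13,10)–(14,1): clear
  edge (14,1)–(21,0): clear
  edge (21,0)–(24,8): clear
  edge (24,8)–(13,11): clear
  edge (13,11)–(13,10): clear
  midpoint (10,33/2) outside
  → clear

BLOCKED by obstacle 1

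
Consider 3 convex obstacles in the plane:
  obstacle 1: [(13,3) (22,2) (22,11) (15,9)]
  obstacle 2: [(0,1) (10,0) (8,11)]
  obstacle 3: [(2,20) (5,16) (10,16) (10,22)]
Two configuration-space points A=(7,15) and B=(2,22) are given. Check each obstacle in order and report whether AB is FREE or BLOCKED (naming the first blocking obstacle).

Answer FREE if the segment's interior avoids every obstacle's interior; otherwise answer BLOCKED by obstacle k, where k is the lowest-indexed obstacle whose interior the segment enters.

BLOCKED by obstacle 3

Obstacle 1 [(13,3) (22,2) (22,11) (15,9)]:
  edge (13,3)–(22,2): clear
  edge (22,2)–(22,11): clear
  edge (22,11)–(15,9): clear
  edge (15,9)–(13,3): clear
  midpoint (9/2,37/2) outside
  → clear
Obstacle 2 [(0,1) (10,0) (8,11)]:
  edge (0,1)–(10,0): clear
  edge (10,0)–(8,11): clear
  edge (8,11)–(0,1): clear
  midpoint (9/2,37/2) outside
  → clear
Obstacle 3 [(2,20) (5,16) (10,16) (10,22)]:
  edge (2,20)–(5,16): clear
  edge (5,16)–(10,16): crosses AB
  edge (10,16)–(10,22): clear
  edge (10,22)–(2,20): crosses AB
  → BLOCKED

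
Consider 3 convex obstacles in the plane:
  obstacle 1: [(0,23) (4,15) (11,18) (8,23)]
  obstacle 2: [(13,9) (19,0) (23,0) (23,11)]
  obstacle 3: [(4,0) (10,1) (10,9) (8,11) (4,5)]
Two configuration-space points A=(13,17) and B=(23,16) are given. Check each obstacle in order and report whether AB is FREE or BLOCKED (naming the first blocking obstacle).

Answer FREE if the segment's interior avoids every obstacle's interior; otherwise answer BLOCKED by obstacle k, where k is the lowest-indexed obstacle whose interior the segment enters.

FREE

Obstacle 1 [(0,23) (4,15) (11,18) (8,23)]:
  edge (0,23)–(4,15): clear
  edge (4,15)–(11,18): clear
  edge (11,18)–(8,23): clear
  edge (8,23)–(0,23): clear
  midpoint (18,33/2) outside
  → clear
Obstacle 2 [(13,9) (19,0) (23,0) (23,11)]:
  edge (13,9)–(19,0): clear
  edge (19,0)–(23,0): clear
  edge (23,0)–(23,11): clear
  edge (23,11)–(13,9): clear
  midpoint (18,33/2) outside
  → clear
Obstacle 3 [(4,0) (10,1) (10,9) (8,11) (4,5)]:
  edge (4,0)–(10,1): clear
  edge (10,1)–(10,9): clear
  edge (10,9)–(8,11): clear
  edge (8,11)–(4,5): clear
  edge (4,5)–(4,0): clear
  midpoint (18,33/2) outside
  → clear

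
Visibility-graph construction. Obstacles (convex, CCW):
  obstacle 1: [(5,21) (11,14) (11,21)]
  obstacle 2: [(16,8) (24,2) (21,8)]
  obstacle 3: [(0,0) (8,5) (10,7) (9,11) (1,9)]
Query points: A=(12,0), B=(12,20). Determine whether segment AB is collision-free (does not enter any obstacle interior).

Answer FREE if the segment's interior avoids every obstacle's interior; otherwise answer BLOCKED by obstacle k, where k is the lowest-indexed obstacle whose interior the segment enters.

Obstacle 1 [(5,21) (11,14) (11,21)]:
  edge (5,21)–(11,14): clear
  edge (11,14)–(11,21): clear
  edge (11,21)–(5,21): clear
  midpoint (12,10) outside
  → clear
Obstacle 2 [(16,8) (24,2) (21,8)]:
  edge (16,8)–(24,2): clear
  edge (24,2)–(21,8): clear
  edge (21,8)–(16,8): clear
  midpoint (12,10) outside
  → clear
Obstacle 3 [(0,0) (8,5) (10,7) (9,11) (1,9)]:
  edge (0,0)–(8,5): clear
  edge (8,5)–(10,7): clear
  edge (10,7)–(9,11): clear
  edge (9,11)–(1,9): clear
  edge (1,9)–(0,0): clear
  midpoint (12,10) outside
  → clear

FREE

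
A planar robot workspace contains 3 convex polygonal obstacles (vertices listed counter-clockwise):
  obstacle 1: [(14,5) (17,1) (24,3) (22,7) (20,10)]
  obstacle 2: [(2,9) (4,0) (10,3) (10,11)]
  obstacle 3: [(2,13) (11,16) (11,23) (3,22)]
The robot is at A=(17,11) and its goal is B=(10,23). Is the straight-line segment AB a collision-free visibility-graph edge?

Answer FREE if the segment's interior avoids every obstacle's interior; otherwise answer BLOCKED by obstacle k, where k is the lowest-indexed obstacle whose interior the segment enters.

Obstacle 1 [(14,5) (17,1) (24,3) (22,7) (20,10)]:
  edge (14,5)–(17,1): clear
  edge (17,1)–(24,3): clear
  edge (24,3)–(22,7): clear
  edge (22,7)–(20,10): clear
  edge (20,10)–(14,5): clear
  midpoint (27/2,17) outside
  → clear
Obstacle 2 [(2,9) (4,0) (10,3) (10,11)]:
  edge (2,9)–(4,0): clear
  edge (4,0)–(10,3): clear
  edge (10,3)–(10,11): clear
  edge (10,11)–(2,9): clear
  midpoint (27/2,17) outside
  → clear
Obstacle 3 [(2,13) (11,16) (11,23) (3,22)]:
  edge (2,13)–(11,16): clear
  edge (11,16)–(11,23): crosses AB
  edge (11,23)–(3,22): crosses AB
  edge (3,22)–(2,13): clear
  → BLOCKED

BLOCKED by obstacle 3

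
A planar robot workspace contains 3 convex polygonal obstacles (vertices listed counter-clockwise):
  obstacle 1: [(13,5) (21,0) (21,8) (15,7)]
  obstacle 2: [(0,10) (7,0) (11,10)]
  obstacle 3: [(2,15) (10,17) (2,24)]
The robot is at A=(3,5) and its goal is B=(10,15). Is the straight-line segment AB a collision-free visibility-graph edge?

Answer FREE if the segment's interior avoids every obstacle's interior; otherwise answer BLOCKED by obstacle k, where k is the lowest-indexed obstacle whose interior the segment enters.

BLOCKED by obstacle 2

Obstacle 1 [(13,5) (21,0) (21,8) (15,7)]:
  edge (13,5)–(21,0): clear
  edge (21,0)–(21,8): clear
  edge (21,8)–(15,7): clear
  edge (15,7)–(13,5): clear
  midpoint (13/2,10) outside
  → clear
Obstacle 2 [(0,10) (7,0) (11,10)]:
  edge (0,10)–(7,0): crosses AB
  edge (7,0)–(11,10): clear
  edge (11,10)–(0,10): crosses AB
  → BLOCKED
Obstacle 3 [(2,15) (10,17) (2,24)]:
  edge (2,15)–(10,17): clear
  edge (10,17)–(2,24): clear
  edge (2,24)–(2,15): clear
  midpoint (13/2,10) outside
  → clear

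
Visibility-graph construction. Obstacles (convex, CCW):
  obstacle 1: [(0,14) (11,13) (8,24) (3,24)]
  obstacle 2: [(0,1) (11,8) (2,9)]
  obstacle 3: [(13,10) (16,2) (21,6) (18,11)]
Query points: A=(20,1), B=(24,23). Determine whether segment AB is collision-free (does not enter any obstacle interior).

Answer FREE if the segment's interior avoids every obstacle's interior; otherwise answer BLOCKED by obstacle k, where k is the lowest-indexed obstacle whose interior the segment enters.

BLOCKED by obstacle 3

Obstacle 1 [(0,14) (11,13) (8,24) (3,24)]:
  edge (0,14)–(11,13): clear
  edge (11,13)–(8,24): clear
  edge (8,24)–(3,24): clear
  edge (3,24)–(0,14): clear
  midpoint (22,12) outside
  → clear
Obstacle 2 [(0,1) (11,8) (2,9)]:
  edge (0,1)–(11,8): clear
  edge (11,8)–(2,9): clear
  edge (2,9)–(0,1): clear
  midpoint (22,12) outside
  → clear
Obstacle 3 [(13,10) (16,2) (21,6) (18,11)]:
  edge (13,10)–(16,2): clear
  edge (16,2)–(21,6): crosses AB
  edge (21,6)–(18,11): crosses AB
  edge (18,11)–(13,10): clear
  → BLOCKED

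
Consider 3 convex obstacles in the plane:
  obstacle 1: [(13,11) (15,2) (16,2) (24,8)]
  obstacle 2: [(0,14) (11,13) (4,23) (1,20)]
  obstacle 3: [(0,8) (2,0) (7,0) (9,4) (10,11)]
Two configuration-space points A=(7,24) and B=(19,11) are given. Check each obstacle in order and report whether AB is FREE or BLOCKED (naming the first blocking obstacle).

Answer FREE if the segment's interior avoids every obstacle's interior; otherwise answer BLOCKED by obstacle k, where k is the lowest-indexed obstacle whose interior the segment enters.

FREE

Obstacle 1 [(13,11) (15,2) (16,2) (24,8)]:
  edge (13,11)–(15,2): clear
  edge (15,2)–(16,2): clear
  edge (16,2)–(24,8): clear
  edge (24,8)–(13,11): clear
  midpoint (13,35/2) outside
  → clear
Obstacle 2 [(0,14) (11,13) (4,23) (1,20)]:
  edge (0,14)–(11,13): clear
  edge (11,13)–(4,23): clear
  edge (4,23)–(1,20): clear
  edge (1,20)–(0,14): clear
  midpoint (13,35/2) outside
  → clear
Obstacle 3 [(0,8) (2,0) (7,0) (9,4) (10,11)]:
  edge (0,8)–(2,0): clear
  edge (2,0)–(7,0): clear
  edge (7,0)–(9,4): clear
  edge (9,4)–(10,11): clear
  edge (10,11)–(0,8): clear
  midpoint (13,35/2) outside
  → clear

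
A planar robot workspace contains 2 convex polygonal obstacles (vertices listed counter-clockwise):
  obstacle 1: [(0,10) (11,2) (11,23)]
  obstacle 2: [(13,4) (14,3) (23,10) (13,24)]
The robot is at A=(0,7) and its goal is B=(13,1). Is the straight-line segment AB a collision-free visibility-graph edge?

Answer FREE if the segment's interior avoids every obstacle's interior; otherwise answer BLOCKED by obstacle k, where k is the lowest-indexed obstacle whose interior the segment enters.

Obstacle 1 [(0,10) (11,2) (11,23)]:
  edge (0,10)–(11,2): clear
  edge (11,2)–(11,23): clear
  edge (11,23)–(0,10): clear
  midpoint (13/2,4) outside
  → clear
Obstacle 2 [(13,4) (14,3) (23,10) (13,24)]:
  edge (13,4)–(14,3): clear
  edge (14,3)–(23,10): clear
  edge (23,10)–(13,24): clear
  edge (13,24)–(13,4): clear
  midpoint (13/2,4) outside
  → clear

FREE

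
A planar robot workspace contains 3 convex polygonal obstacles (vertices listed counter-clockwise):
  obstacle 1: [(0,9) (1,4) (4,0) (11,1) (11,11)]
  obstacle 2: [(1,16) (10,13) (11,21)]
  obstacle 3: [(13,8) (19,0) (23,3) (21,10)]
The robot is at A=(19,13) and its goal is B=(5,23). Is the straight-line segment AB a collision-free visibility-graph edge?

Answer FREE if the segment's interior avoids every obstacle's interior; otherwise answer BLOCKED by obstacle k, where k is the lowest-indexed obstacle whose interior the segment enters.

Obstacle 1 [(0,9) (1,4) (4,0) (11,1) (11,11)]:
  edge (0,9)–(1,4): clear
  edge (1,4)–(4,0): clear
  edge (4,0)–(11,1): clear
  edge (11,1)–(11,11): clear
  edge (11,11)–(0,9): clear
  midpoint (12,18) outside
  → clear
Obstacle 2 [(1,16) (10,13) (11,21)]:
  edge (1,16)–(10,13): clear
  edge (10,13)–(11,21): crosses AB
  edge (11,21)–(1,16): crosses AB
  → BLOCKED
Obstacle 3 [(13,8) (19,0) (23,3) (21,10)]:
  edge (13,8)–(19,0): clear
  edge (19,0)–(23,3): clear
  edge (23,3)–(21,10): clear
  edge (21,10)–(13,8): clear
  midpoint (12,18) outside
  → clear

BLOCKED by obstacle 2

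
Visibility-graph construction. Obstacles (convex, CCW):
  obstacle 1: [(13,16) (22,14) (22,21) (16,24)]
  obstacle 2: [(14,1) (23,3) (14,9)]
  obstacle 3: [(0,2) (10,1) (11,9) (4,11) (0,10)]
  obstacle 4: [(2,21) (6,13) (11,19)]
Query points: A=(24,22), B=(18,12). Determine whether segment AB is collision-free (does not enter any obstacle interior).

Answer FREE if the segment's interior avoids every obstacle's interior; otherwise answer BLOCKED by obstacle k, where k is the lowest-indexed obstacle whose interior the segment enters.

Obstacle 1 [(13,16) (22,14) (22,21) (16,24)]:
  edge (13,16)–(22,14): crosses AB
  edge (22,14)–(22,21): crosses AB
  edge (22,21)–(16,24): clear
  edge (16,24)–(13,16): clear
  → BLOCKED
Obstacle 2 [(14,1) (23,3) (14,9)]:
  edge (14,1)–(23,3): clear
  edge (23,3)–(14,9): clear
  edge (14,9)–(14,1): clear
  midpoint (21,17) outside
  → clear
Obstacle 3 [(0,2) (10,1) (11,9) (4,11) (0,10)]:
  edge (0,2)–(10,1): clear
  edge (10,1)–(11,9): clear
  edge (11,9)–(4,11): clear
  edge (4,11)–(0,10): clear
  edge (0,10)–(0,2): clear
  midpoint (21,17) outside
  → clear
Obstacle 4 [(2,21) (6,13) (11,19)]:
  edge (2,21)–(6,13): clear
  edge (6,13)–(11,19): clear
  edge (11,19)–(2,21): clear
  midpoint (21,17) outside
  → clear

BLOCKED by obstacle 1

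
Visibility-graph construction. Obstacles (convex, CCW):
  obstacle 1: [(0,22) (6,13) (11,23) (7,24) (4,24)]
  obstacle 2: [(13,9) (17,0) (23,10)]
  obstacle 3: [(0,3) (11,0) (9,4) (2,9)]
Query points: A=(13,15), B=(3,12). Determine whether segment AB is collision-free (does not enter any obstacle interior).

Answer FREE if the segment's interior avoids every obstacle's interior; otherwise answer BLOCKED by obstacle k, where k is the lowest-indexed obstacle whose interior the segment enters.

FREE

Obstacle 1 [(0,22) (6,13) (11,23) (7,24) (4,24)]:
  edge (0,22)–(6,13): clear
  edge (6,13)–(11,23): clear
  edge (11,23)–(7,24): clear
  edge (7,24)–(4,24): clear
  edge (4,24)–(0,22): clear
  midpoint (8,27/2) outside
  → clear
Obstacle 2 [(13,9) (17,0) (23,10)]:
  edge (13,9)–(17,0): clear
  edge (17,0)–(23,10): clear
  edge (23,10)–(13,9): clear
  midpoint (8,27/2) outside
  → clear
Obstacle 3 [(0,3) (11,0) (9,4) (2,9)]:
  edge (0,3)–(11,0): clear
  edge (11,0)–(9,4): clear
  edge (9,4)–(2,9): clear
  edge (2,9)–(0,3): clear
  midpoint (8,27/2) outside
  → clear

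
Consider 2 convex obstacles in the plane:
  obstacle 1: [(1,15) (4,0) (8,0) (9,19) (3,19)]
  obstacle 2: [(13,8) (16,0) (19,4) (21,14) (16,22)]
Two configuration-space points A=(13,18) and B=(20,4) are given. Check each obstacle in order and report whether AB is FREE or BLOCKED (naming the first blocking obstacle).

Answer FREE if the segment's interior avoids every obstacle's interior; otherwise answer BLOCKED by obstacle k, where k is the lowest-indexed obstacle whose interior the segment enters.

BLOCKED by obstacle 2

Obstacle 1 [(1,15) (4,0) (8,0) (9,19) (3,19)]:
  edge (1,15)–(4,0): clear
  edge (4,0)–(8,0): clear
  edge (8,0)–(9,19): clear
  edge (9,19)–(3,19): clear
  edge (3,19)–(1,15): clear
  midpoint (33/2,11) outside
  → clear
Obstacle 2 [(13,8) (16,0) (19,4) (21,14) (16,22)]:
  edge (13,8)–(16,0): clear
  edge (16,0)–(19,4): clear
  edge (19,4)–(21,14): crosses AB
  edge (21,14)–(16,22): clear
  edge (16,22)–(13,8): crosses AB
  → BLOCKED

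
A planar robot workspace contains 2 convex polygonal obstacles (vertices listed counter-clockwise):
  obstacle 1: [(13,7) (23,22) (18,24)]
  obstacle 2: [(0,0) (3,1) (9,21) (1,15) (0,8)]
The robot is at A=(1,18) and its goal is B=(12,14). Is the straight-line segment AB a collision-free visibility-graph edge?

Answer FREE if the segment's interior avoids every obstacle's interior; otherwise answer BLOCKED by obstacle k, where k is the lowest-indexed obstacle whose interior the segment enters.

Obstacle 1 [(13,7) (23,22) (18,24)]:
  edge (13,7)–(23,22): clear
  edge (23,22)–(18,24): clear
  edge (18,24)–(13,7): clear
  midpoint (13/2,16) outside
  → clear
Obstacle 2 [(0,0) (3,1) (9,21) (1,15) (0,8)]:
  edge (0,0)–(3,1): clear
  edge (3,1)–(9,21): crosses AB
  edge (9,21)–(1,15): crosses AB
  edge (1,15)–(0,8): clear
  edge (0,8)–(0,0): clear
  → BLOCKED

BLOCKED by obstacle 2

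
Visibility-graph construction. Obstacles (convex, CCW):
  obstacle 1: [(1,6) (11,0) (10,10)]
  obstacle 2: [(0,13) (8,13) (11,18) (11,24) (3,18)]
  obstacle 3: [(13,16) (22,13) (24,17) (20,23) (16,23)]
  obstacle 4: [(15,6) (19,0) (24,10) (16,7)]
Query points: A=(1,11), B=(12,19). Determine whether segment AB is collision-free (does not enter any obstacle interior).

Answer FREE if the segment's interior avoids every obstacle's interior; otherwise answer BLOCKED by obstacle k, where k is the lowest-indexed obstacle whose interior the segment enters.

BLOCKED by obstacle 2

Obstacle 1 [(1,6) (11,0) (10,10)]:
  edge (1,6)–(11,0): clear
  edge (11,0)–(10,10): clear
  edge (10,10)–(1,6): clear
  midpoint (13/2,15) outside
  → clear
Obstacle 2 [(0,13) (8,13) (11,18) (11,24) (3,18)]:
  edge (0,13)–(8,13): crosses AB
  edge (8,13)–(11,18): clear
  edge (11,18)–(11,24): crosses AB
  edge (11,24)–(3,18): clear
  edge (3,18)–(0,13): clear
  → BLOCKED
Obstacle 3 [(13,16) (22,13) (24,17) (20,23) (16,23)]:
  edge (13,16)–(22,13): clear
  edge (22,13)–(24,17): clear
  edge (24,17)–(20,23): clear
  edge (20,23)–(16,23): clear
  edge (16,23)–(13,16): clear
  midpoint (13/2,15) outside
  → clear
Obstacle 4 [(15,6) (19,0) (24,10) (16,7)]:
  edge (15,6)–(19,0): clear
  edge (19,0)–(24,10): clear
  edge (24,10)–(16,7): clear
  edge (16,7)–(15,6): clear
  midpoint (13/2,15) outside
  → clear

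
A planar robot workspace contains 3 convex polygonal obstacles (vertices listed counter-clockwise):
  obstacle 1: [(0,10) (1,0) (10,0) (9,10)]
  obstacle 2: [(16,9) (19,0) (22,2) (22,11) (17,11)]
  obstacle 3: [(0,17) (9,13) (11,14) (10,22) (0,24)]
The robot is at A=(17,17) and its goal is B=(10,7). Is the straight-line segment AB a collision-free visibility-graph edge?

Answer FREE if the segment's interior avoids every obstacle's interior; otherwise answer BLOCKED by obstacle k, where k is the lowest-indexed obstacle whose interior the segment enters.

FREE

Obstacle 1 [(0,10) (1,0) (10,0) (9,10)]:
  edge (0,10)–(1,0): clear
  edge (1,0)–(10,0): clear
  edge (10,0)–(9,10): clear
  edge (9,10)–(0,10): clear
  midpoint (27/2,12) outside
  → clear
Obstacle 2 [(16,9) (19,0) (22,2) (22,11) (17,11)]:
  edge (16,9)–(19,0): clear
  edge (19,0)–(22,2): clear
  edge (22,2)–(22,11): clear
  edge (22,11)–(17,11): clear
  edge (17,11)–(16,9): clear
  midpoint (27/2,12) outside
  → clear
Obstacle 3 [(0,17) (9,13) (11,14) (10,22) (0,24)]:
  edge (0,17)–(9,13): clear
  edge (9,13)–(11,14): clear
  edge (11,14)–(10,22): clear
  edge (10,22)–(0,24): clear
  edge (0,24)–(0,17): clear
  midpoint (27/2,12) outside
  → clear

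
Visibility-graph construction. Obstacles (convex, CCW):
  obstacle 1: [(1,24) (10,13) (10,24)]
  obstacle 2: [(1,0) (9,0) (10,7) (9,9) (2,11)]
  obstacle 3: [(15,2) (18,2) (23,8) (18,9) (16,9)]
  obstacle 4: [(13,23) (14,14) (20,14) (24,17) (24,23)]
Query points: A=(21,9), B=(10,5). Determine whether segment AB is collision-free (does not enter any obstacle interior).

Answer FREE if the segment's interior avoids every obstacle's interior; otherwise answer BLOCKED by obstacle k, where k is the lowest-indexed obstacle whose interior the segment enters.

BLOCKED by obstacle 3

Obstacle 1 [(1,24) (10,13) (10,24)]:
  edge (1,24)–(10,13): clear
  edge (10,13)–(10,24): clear
  edge (10,24)–(1,24): clear
  midpoint (31/2,7) outside
  → clear
Obstacle 2 [(1,0) (9,0) (10,7) (9,9) (2,11)]:
  edge (1,0)–(9,0): clear
  edge (9,0)–(10,7): clear
  edge (10,7)–(9,9): clear
  edge (9,9)–(2,11): clear
  edge (2,11)–(1,0): clear
  midpoint (31/2,7) outside
  → clear
Obstacle 3 [(15,2) (18,2) (23,8) (18,9) (16,9)]:
  edge (15,2)–(18,2): clear
  edge (18,2)–(23,8): clear
  edge (23,8)–(18,9): crosses AB
  edge (18,9)–(16,9): clear
  edge (16,9)–(15,2): crosses AB
  → BLOCKED
Obstacle 4 [(13,23) (14,14) (20,14) (24,17) (24,23)]:
  edge (13,23)–(14,14): clear
  edge (14,14)–(20,14): clear
  edge (20,14)–(24,17): clear
  edge (24,17)–(24,23): clear
  edge (24,23)–(13,23): clear
  midpoint (31/2,7) outside
  → clear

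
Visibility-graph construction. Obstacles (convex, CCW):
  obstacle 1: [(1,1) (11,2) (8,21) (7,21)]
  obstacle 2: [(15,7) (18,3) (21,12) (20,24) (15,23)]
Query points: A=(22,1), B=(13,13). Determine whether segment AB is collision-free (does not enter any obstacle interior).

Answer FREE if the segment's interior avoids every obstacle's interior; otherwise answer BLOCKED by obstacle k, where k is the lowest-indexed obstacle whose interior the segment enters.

Obstacle 1 [(1,1) (11,2) (8,21) (7,21)]:
  edge (1,1)–(11,2): clear
  edge (11,2)–(8,21): clear
  edge (8,21)–(7,21): clear
  edge (7,21)–(1,1): clear
  midpoint (35/2,7) outside
  → clear
Obstacle 2 [(15,7) (18,3) (21,12) (20,24) (15,23)]:
  edge (15,7)–(18,3): clear
  edge (18,3)–(21,12): crosses AB
  edge (21,12)–(20,24): clear
  edge (20,24)–(15,23): clear
  edge (15,23)–(15,7): crosses AB
  → BLOCKED

BLOCKED by obstacle 2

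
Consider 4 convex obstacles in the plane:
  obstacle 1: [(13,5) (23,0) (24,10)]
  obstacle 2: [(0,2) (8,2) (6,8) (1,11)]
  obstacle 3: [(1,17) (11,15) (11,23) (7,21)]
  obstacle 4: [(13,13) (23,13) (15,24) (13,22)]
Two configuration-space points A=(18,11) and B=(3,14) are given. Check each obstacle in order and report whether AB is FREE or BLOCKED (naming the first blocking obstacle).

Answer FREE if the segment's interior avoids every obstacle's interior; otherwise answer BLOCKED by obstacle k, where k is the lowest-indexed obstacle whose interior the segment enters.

FREE

Obstacle 1 [(13,5) (23,0) (24,10)]:
  edge (13,5)–(23,0): clear
  edge (23,0)–(24,10): clear
  edge (24,10)–(13,5): clear
  midpoint (21/2,25/2) outside
  → clear
Obstacle 2 [(0,2) (8,2) (6,8) (1,11)]:
  edge (0,2)–(8,2): clear
  edge (8,2)–(6,8): clear
  edge (6,8)–(1,11): clear
  edge (1,11)–(0,2): clear
  midpoint (21/2,25/2) outside
  → clear
Obstacle 3 [(1,17) (11,15) (11,23) (7,21)]:
  edge (1,17)–(11,15): clear
  edge (11,15)–(11,23): clear
  edge (11,23)–(7,21): clear
  edge (7,21)–(1,17): clear
  midpoint (21/2,25/2) outside
  → clear
Obstacle 4 [(13,13) (23,13) (15,24) (13,22)]:
  edge (13,13)–(23,13): clear
  edge (23,13)–(15,24): clear
  edge (15,24)–(13,22): clear
  edge (13,22)–(13,13): clear
  midpoint (21/2,25/2) outside
  → clear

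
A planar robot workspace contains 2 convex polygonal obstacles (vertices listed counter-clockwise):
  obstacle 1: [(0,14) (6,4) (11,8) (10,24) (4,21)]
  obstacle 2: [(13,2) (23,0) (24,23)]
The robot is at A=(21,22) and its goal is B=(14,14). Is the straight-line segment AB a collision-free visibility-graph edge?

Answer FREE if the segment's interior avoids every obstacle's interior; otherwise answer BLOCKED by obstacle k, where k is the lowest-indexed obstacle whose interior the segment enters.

FREE

Obstacle 1 [(0,14) (6,4) (11,8) (10,24) (4,21)]:
  edge (0,14)–(6,4): clear
  edge (6,4)–(11,8): clear
  edge (11,8)–(10,24): clear
  edge (10,24)–(4,21): clear
  edge (4,21)–(0,14): clear
  midpoint (35/2,18) outside
  → clear
Obstacle 2 [(13,2) (23,0) (24,23)]:
  edge (13,2)–(23,0): clear
  edge (23,0)–(24,23): clear
  edge (24,23)–(13,2): clear
  midpoint (35/2,18) outside
  → clear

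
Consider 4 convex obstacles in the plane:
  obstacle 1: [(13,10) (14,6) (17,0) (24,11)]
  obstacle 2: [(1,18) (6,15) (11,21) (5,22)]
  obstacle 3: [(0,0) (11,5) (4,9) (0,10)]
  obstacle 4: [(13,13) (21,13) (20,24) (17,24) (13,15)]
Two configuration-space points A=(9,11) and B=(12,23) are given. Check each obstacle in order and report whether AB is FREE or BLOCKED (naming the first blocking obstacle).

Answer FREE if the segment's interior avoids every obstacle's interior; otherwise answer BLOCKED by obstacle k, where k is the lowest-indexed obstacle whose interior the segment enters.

Obstacle 1 [(13,10) (14,6) (17,0) (24,11)]:
  edge (13,10)–(14,6): clear
  edge (14,6)–(17,0): clear
  edge (17,0)–(24,11): clear
  edge (24,11)–(13,10): clear
  midpoint (21/2,17) outside
  → clear
Obstacle 2 [(1,18) (6,15) (11,21) (5,22)]:
  edge (1,18)–(6,15): clear
  edge (6,15)–(11,21): clear
  edge (11,21)–(5,22): clear
  edge (5,22)–(1,18): clear
  midpoint (21/2,17) outside
  → clear
Obstacle 3 [(0,0) (11,5) (4,9) (0,10)]:
  edge (0,0)–(11,5): clear
  edge (11,5)–(4,9): clear
  edge (4,9)–(0,10): clear
  edge (0,10)–(0,0): clear
  midpoint (21/2,17) outside
  → clear
Obstacle 4 [(13,13) (21,13) (20,24) (17,24) (13,15)]:
  edge (13,13)–(21,13): clear
  edge (21,13)–(20,24): clear
  edge (20,24)–(17,24): clear
  edge (17,24)–(13,15): clear
  edge (13,15)–(13,13): clear
  midpoint (21/2,17) outside
  → clear

FREE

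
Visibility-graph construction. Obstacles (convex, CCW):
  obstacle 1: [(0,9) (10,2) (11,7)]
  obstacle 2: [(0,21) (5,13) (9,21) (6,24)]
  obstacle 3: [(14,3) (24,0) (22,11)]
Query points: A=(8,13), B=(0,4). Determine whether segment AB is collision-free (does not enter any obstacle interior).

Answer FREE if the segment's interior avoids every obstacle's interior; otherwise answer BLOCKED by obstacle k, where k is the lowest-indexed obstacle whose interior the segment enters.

BLOCKED by obstacle 1

Obstacle 1 [(0,9) (10,2) (11,7)]:
  edge (0,9)–(10,2): crosses AB
  edge (10,2)–(11,7): clear
  edge (11,7)–(0,9): crosses AB
  → BLOCKED
Obstacle 2 [(0,21) (5,13) (9,21) (6,24)]:
  edge (0,21)–(5,13): clear
  edge (5,13)–(9,21): clear
  edge (9,21)–(6,24): clear
  edge (6,24)–(0,21): clear
  midpoint (4,17/2) outside
  → clear
Obstacle 3 [(14,3) (24,0) (22,11)]:
  edge (14,3)–(24,0): clear
  edge (24,0)–(22,11): clear
  edge (22,11)–(14,3): clear
  midpoint (4,17/2) outside
  → clear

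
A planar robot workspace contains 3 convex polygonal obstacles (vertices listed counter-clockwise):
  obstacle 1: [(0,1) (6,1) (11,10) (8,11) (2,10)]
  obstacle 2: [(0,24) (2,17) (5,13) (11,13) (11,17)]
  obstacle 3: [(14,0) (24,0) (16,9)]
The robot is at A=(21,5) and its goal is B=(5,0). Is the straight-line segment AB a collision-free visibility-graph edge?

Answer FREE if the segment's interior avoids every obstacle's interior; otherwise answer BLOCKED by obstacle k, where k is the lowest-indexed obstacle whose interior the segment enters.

BLOCKED by obstacle 3

Obstacle 1 [(0,1) (6,1) (11,10) (8,11) (2,10)]:
  edge (0,1)–(6,1): clear
  edge (6,1)–(11,10): clear
  edge (11,10)–(8,11): clear
  edge (8,11)–(2,10): clear
  edge (2,10)–(0,1): clear
  midpoint (13,5/2) outside
  → clear
Obstacle 2 [(0,24) (2,17) (5,13) (11,13) (11,17)]:
  edge (0,24)–(2,17): clear
  edge (2,17)–(5,13): clear
  edge (5,13)–(11,13): clear
  edge (11,13)–(11,17): clear
  edge (11,17)–(0,24): clear
  midpoint (13,5/2) outside
  → clear
Obstacle 3 [(14,0) (24,0) (16,9)]:
  edge (14,0)–(24,0): clear
  edge (24,0)–(16,9): crosses AB
  edge (16,9)–(14,0): crosses AB
  → BLOCKED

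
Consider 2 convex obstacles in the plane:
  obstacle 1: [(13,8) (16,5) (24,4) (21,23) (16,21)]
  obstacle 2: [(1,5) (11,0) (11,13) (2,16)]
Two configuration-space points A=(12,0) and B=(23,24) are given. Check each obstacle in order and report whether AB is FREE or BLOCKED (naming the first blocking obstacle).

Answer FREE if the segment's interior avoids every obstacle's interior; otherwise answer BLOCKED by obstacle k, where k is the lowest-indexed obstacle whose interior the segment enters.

Obstacle 1 [(13,8) (16,5) (24,4) (21,23) (16,21)]:
  edge (13,8)–(16,5): crosses AB
  edge (16,5)–(24,4): clear
  edge (24,4)–(21,23): crosses AB
  edge (21,23)–(16,21): clear
  edge (16,21)–(13,8): clear
  → BLOCKED
Obstacle 2 [(1,5) (11,0) (11,13) (2,16)]:
  edge (1,5)–(11,0): clear
  edge (11,0)–(11,13): clear
  edge (11,13)–(2,16): clear
  edge (2,16)–(1,5): clear
  midpoint (35/2,12) outside
  → clear

BLOCKED by obstacle 1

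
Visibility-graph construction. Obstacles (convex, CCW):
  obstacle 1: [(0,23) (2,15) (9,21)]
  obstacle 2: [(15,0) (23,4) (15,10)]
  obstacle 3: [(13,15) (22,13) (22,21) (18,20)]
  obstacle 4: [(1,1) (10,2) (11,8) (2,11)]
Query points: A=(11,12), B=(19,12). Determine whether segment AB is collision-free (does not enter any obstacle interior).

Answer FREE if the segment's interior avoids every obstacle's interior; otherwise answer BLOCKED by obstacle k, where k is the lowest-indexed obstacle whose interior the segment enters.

Obstacle 1 [(0,23) (2,15) (9,21)]:
  edge (0,23)–(2,15): clear
  edge (2,15)–(9,21): clear
  edge (9,21)–(0,23): clear
  midpoint (15,12) outside
  → clear
Obstacle 2 [(15,0) (23,4) (15,10)]:
  edge (15,0)–(23,4): clear
  edge (23,4)–(15,10): clear
  edge (15,10)–(15,0): clear
  midpoint (15,12) outside
  → clear
Obstacle 3 [(13,15) (22,13) (22,21) (18,20)]:
  edge (13,15)–(22,13): clear
  edge (22,13)–(22,21): clear
  edge (22,21)–(18,20): clear
  edge (18,20)–(13,15): clear
  midpoint (15,12) outside
  → clear
Obstacle 4 [(1,1) (10,2) (11,8) (2,11)]:
  edge (1,1)–(10,2): clear
  edge (10,2)–(11,8): clear
  edge (11,8)–(2,11): clear
  edge (2,11)–(1,1): clear
  midpoint (15,12) outside
  → clear

FREE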